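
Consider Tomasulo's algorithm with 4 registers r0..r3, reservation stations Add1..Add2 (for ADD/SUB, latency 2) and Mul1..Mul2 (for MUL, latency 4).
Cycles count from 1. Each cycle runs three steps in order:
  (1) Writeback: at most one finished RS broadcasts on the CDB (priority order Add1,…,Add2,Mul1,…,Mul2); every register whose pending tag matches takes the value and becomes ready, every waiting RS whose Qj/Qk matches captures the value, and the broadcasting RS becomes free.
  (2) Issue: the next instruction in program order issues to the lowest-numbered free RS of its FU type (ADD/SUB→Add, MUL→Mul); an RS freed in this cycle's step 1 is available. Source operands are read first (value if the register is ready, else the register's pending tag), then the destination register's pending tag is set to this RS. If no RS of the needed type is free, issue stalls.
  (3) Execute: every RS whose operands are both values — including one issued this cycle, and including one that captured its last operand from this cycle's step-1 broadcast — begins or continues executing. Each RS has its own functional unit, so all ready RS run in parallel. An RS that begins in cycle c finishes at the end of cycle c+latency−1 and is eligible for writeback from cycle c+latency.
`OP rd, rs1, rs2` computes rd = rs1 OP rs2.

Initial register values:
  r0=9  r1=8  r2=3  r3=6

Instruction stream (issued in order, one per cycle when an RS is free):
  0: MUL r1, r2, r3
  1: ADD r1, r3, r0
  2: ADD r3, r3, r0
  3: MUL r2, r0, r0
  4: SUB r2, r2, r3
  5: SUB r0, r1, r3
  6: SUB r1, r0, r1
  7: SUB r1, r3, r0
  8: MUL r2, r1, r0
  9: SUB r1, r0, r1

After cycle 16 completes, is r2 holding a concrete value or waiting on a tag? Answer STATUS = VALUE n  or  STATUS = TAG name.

STATUS = VALUE 0

cycle 1: issue MUL r1<-Mul1 // r0:9,r1:Mul1,r2:3,r3:6
cycle 2: issue ADD r1<-Add1 // r0:9,r1:Add1,r2:3,r3:6
cycle 3: issue ADD r3<-Add2 // r0:9,r1:Add1,r2:3,r3:Add2
cycle 4: CDB Add1=15; issue MUL r2<-Mul2 // r0:9,r1:15,r2:Mul2,r3:Add2
cycle 5: CDB Add2=15; issue SUB r2<-Add1 // r0:9,r1:15,r2:Add1,r3:15
cycle 6: CDB Mul1=18; issue SUB r0<-Add2 // r0:Add2,r1:15,r2:Add1,r3:15
cycle 7: stall // r0:Add2,r1:15,r2:Add1,r3:15
cycle 8: CDB Add2=0; issue SUB r1<-Add2 // r0:0,r1:Add2,r2:Add1,r3:15
cycle 9: CDB Mul2=81; stall // r0:0,r1:Add2,r2:Add1,r3:15
cycle 10: CDB Add2=-15; issue SUB r1<-Add2 // r0:0,r1:Add2,r2:Add1,r3:15
cycle 11: CDB Add1=66; issue MUL r2<-Mul1 // r0:0,r1:Add2,r2:Mul1,r3:15
cycle 12: CDB Add2=15; issue SUB r1<-Add1 // r0:0,r1:Add1,r2:Mul1,r3:15
cycle 13: - // r0:0,r1:Add1,r2:Mul1,r3:15
cycle 14: CDB Add1=-15 // r0:0,r1:-15,r2:Mul1,r3:15
cycle 15: - // r0:0,r1:-15,r2:Mul1,r3:15
cycle 16: CDB Mul1=0 // r0:0,r1:-15,r2:0,r3:15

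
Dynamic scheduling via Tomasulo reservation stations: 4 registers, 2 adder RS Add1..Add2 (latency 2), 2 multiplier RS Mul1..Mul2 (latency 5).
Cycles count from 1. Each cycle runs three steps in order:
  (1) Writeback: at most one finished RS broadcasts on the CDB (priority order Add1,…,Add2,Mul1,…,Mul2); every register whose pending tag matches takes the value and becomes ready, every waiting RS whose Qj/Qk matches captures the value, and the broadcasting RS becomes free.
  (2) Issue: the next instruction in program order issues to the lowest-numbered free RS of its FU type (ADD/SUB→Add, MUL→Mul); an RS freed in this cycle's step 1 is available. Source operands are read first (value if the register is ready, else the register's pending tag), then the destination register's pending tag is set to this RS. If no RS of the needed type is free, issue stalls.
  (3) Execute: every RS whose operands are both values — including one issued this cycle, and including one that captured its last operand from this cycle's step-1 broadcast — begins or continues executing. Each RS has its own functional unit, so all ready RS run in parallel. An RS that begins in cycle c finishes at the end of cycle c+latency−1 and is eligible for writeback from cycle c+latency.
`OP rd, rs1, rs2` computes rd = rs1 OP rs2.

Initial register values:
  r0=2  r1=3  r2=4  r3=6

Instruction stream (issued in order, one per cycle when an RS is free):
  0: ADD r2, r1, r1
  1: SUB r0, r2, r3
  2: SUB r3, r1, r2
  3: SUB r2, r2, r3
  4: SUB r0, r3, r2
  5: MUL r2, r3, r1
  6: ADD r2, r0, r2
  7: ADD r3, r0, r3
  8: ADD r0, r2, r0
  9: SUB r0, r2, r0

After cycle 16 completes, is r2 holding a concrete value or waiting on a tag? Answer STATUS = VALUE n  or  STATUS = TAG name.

cycle 1: issue ADD r2<-Add1 // r0:2,r1:3,r2:Add1,r3:6
cycle 2: issue SUB r0<-Add2 // r0:Add2,r1:3,r2:Add1,r3:6
cycle 3: CDB Add1=6; issue SUB r3<-Add1 // r0:Add2,r1:3,r2:6,r3:Add1
cycle 4: stall // r0:Add2,r1:3,r2:6,r3:Add1
cycle 5: CDB Add1=-3; issue SUB r2<-Add1 // r0:Add2,r1:3,r2:Add1,r3:-3
cycle 6: CDB Add2=0; issue SUB r0<-Add2 // r0:Add2,r1:3,r2:Add1,r3:-3
cycle 7: CDB Add1=9; issue MUL r2<-Mul1 // r0:Add2,r1:3,r2:Mul1,r3:-3
cycle 8: issue ADD r2<-Add1 // r0:Add2,r1:3,r2:Add1,r3:-3
cycle 9: CDB Add2=-12; issue ADD r3<-Add2 // r0:-12,r1:3,r2:Add1,r3:Add2
cycle 10: stall // r0:-12,r1:3,r2:Add1,r3:Add2
cycle 11: CDB Add2=-15; issue ADD r0<-Add2 // r0:Add2,r1:3,r2:Add1,r3:-15
cycle 12: CDB Mul1=-9; stall // r0:Add2,r1:3,r2:Add1,r3:-15
cycle 13: stall // r0:Add2,r1:3,r2:Add1,r3:-15
cycle 14: CDB Add1=-21; issue SUB r0<-Add1 // r0:Add1,r1:3,r2:-21,r3:-15
cycle 15: - // r0:Add1,r1:3,r2:-21,r3:-15
cycle 16: CDB Add2=-33 // r0:Add1,r1:3,r2:-21,r3:-15

STATUS = VALUE -21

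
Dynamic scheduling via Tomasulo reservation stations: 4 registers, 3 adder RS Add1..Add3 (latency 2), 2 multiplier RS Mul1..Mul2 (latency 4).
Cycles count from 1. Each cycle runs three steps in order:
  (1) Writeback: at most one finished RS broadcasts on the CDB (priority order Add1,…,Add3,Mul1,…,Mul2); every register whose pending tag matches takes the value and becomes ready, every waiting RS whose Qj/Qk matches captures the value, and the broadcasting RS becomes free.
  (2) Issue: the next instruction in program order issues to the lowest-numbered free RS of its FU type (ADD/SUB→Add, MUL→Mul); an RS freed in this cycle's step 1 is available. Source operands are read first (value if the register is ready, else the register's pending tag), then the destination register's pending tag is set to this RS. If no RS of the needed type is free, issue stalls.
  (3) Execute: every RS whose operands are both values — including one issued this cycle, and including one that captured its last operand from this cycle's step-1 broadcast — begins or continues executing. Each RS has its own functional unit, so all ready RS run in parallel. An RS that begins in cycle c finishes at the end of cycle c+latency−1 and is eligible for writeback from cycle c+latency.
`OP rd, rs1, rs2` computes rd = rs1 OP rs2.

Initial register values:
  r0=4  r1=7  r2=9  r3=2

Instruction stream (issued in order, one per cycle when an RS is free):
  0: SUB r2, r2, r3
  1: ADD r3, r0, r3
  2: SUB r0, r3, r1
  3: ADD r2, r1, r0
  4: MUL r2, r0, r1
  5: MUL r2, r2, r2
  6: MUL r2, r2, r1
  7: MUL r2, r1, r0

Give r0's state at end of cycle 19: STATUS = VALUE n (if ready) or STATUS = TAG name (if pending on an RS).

c1: issue SUB r2<-Add1 | r0:4,r1:7,r2:Add1,r3:2
c2: issue ADD r3<-Add2 | r0:4,r1:7,r2:Add1,r3:Add2
c3: CDB Add1=7; issue SUB r0<-Add1 | r0:Add1,r1:7,r2:7,r3:Add2
c4: CDB Add2=6; issue ADD r2<-Add2 | r0:Add1,r1:7,r2:Add2,r3:6
c5: issue MUL r2<-Mul1 | r0:Add1,r1:7,r2:Mul1,r3:6
c6: CDB Add1=-1; issue MUL r2<-Mul2 | r0:-1,r1:7,r2:Mul2,r3:6
c7: stall | r0:-1,r1:7,r2:Mul2,r3:6
c8: CDB Add2=6; stall | r0:-1,r1:7,r2:Mul2,r3:6
c9: stall | r0:-1,r1:7,r2:Mul2,r3:6
c10: CDB Mul1=-7; issue MUL r2<-Mul1 | r0:-1,r1:7,r2:Mul1,r3:6
c11: stall | r0:-1,r1:7,r2:Mul1,r3:6
c12: stall | r0:-1,r1:7,r2:Mul1,r3:6
c13: stall | r0:-1,r1:7,r2:Mul1,r3:6
c14: CDB Mul2=49; issue MUL r2<-Mul2 | r0:-1,r1:7,r2:Mul2,r3:6
c15: - | r0:-1,r1:7,r2:Mul2,r3:6
c16: - | r0:-1,r1:7,r2:Mul2,r3:6
c17: - | r0:-1,r1:7,r2:Mul2,r3:6
c18: CDB Mul1=343 | r0:-1,r1:7,r2:Mul2,r3:6
c19: CDB Mul2=-7 | r0:-1,r1:7,r2:-7,r3:6

STATUS = VALUE -1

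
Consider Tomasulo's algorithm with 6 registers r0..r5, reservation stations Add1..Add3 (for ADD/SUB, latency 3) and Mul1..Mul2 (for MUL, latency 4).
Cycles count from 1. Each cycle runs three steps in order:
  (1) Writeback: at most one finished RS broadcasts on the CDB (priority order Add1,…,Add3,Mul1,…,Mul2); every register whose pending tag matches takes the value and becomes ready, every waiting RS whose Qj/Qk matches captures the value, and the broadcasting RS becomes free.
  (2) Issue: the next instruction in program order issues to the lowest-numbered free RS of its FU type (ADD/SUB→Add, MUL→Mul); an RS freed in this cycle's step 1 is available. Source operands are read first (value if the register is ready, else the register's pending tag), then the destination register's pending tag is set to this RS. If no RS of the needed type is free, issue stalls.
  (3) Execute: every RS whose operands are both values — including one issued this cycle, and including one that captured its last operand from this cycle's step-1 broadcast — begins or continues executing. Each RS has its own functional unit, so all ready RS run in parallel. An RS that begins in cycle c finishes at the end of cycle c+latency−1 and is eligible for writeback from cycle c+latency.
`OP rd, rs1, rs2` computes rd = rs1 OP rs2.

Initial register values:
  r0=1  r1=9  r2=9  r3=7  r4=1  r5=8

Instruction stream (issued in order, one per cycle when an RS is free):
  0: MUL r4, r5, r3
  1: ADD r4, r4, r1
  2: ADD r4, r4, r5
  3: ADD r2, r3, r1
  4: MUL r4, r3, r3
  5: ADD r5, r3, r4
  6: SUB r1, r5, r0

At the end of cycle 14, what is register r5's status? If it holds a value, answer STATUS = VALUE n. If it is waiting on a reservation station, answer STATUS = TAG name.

  c1: issue MUL r4<-Mul1  regs: r0:1,r1:9,r2:9,r3:7,r4:Mul1,r5:8
  c2: issue ADD r4<-Add1  regs: r0:1,r1:9,r2:9,r3:7,r4:Add1,r5:8
  c3: issue ADD r4<-Add2  regs: r0:1,r1:9,r2:9,r3:7,r4:Add2,r5:8
  c4: issue ADD r2<-Add3  regs: r0:1,r1:9,r2:Add3,r3:7,r4:Add2,r5:8
  c5: CDB Mul1=56; issue MUL r4<-Mul1  regs: r0:1,r1:9,r2:Add3,r3:7,r4:Mul1,r5:8
  c6: stall  regs: r0:1,r1:9,r2:Add3,r3:7,r4:Mul1,r5:8
  c7: CDB Add3=16; issue ADD r5<-Add3  regs: r0:1,r1:9,r2:16,r3:7,r4:Mul1,r5:Add3
  c8: CDB Add1=65; issue SUB r1<-Add1  regs: r0:1,r1:Add1,r2:16,r3:7,r4:Mul1,r5:Add3
  c9: CDB Mul1=49  regs: r0:1,r1:Add1,r2:16,r3:7,r4:49,r5:Add3
  c10: -  regs: r0:1,r1:Add1,r2:16,r3:7,r4:49,r5:Add3
  c11: CDB Add2=73  regs: r0:1,r1:Add1,r2:16,r3:7,r4:49,r5:Add3
  c12: CDB Add3=56  regs: r0:1,r1:Add1,r2:16,r3:7,r4:49,r5:56
  c13: -  regs: r0:1,r1:Add1,r2:16,r3:7,r4:49,r5:56
  c14: -  regs: r0:1,r1:Add1,r2:16,r3:7,r4:49,r5:56

STATUS = VALUE 56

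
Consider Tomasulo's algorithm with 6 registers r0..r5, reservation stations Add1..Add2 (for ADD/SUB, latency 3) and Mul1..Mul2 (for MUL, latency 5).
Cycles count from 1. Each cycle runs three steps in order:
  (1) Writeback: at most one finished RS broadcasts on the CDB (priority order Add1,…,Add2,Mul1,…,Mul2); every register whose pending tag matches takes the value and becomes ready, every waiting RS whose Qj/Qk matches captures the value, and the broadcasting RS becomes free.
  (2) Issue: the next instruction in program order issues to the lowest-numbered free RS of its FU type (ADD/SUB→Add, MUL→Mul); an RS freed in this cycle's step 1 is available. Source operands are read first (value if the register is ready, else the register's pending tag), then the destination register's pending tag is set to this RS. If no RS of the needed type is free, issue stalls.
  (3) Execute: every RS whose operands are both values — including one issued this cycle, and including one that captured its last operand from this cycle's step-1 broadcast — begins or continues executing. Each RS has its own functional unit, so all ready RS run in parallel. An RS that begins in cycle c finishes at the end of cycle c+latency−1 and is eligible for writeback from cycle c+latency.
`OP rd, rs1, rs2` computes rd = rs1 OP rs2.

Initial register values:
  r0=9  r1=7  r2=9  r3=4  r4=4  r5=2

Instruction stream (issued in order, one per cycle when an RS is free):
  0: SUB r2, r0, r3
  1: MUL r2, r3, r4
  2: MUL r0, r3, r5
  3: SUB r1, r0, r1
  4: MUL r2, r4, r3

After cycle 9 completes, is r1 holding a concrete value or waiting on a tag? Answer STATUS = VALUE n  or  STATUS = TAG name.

STATUS = TAG Add1

cycle 1: issue SUB r2<-Add1 // r0:9,r1:7,r2:Add1,r3:4,r4:4,r5:2
cycle 2: issue MUL r2<-Mul1 // r0:9,r1:7,r2:Mul1,r3:4,r4:4,r5:2
cycle 3: issue MUL r0<-Mul2 // r0:Mul2,r1:7,r2:Mul1,r3:4,r4:4,r5:2
cycle 4: CDB Add1=5; issue SUB r1<-Add1 // r0:Mul2,r1:Add1,r2:Mul1,r3:4,r4:4,r5:2
cycle 5: stall // r0:Mul2,r1:Add1,r2:Mul1,r3:4,r4:4,r5:2
cycle 6: stall // r0:Mul2,r1:Add1,r2:Mul1,r3:4,r4:4,r5:2
cycle 7: CDB Mul1=16; issue MUL r2<-Mul1 // r0:Mul2,r1:Add1,r2:Mul1,r3:4,r4:4,r5:2
cycle 8: CDB Mul2=8 // r0:8,r1:Add1,r2:Mul1,r3:4,r4:4,r5:2
cycle 9: - // r0:8,r1:Add1,r2:Mul1,r3:4,r4:4,r5:2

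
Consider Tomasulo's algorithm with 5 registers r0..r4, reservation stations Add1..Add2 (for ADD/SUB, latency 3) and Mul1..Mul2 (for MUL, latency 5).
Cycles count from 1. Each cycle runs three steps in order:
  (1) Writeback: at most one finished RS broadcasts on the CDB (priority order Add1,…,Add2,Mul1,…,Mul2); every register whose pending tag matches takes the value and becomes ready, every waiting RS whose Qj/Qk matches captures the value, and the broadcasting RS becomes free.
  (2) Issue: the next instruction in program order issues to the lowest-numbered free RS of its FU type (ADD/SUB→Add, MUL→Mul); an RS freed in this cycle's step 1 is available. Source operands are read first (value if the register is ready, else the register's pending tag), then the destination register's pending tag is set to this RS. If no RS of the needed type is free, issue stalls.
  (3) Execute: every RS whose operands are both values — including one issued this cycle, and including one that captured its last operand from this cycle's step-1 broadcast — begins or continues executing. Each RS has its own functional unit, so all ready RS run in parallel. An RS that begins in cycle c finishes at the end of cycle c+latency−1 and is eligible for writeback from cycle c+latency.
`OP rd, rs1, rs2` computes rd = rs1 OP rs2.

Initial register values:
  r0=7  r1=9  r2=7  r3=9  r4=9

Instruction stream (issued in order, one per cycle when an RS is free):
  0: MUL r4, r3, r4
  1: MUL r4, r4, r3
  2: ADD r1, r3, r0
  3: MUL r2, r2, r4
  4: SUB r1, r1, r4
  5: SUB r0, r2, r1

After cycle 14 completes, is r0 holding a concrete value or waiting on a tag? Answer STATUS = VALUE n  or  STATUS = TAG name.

  c1: issue MUL r4<-Mul1  regs: r0:7,r1:9,r2:7,r3:9,r4:Mul1
  c2: issue MUL r4<-Mul2  regs: r0:7,r1:9,r2:7,r3:9,r4:Mul2
  c3: issue ADD r1<-Add1  regs: r0:7,r1:Add1,r2:7,r3:9,r4:Mul2
  c4: stall  regs: r0:7,r1:Add1,r2:7,r3:9,r4:Mul2
  c5: stall  regs: r0:7,r1:Add1,r2:7,r3:9,r4:Mul2
  c6: CDB Add1=16; stall  regs: r0:7,r1:16,r2:7,r3:9,r4:Mul2
  c7: CDB Mul1=81; issue MUL r2<-Mul1  regs: r0:7,r1:16,r2:Mul1,r3:9,r4:Mul2
  c8: issue SUB r1<-Add1  regs: r0:7,r1:Add1,r2:Mul1,r3:9,r4:Mul2
  c9: issue SUB r0<-Add2  regs: r0:Add2,r1:Add1,r2:Mul1,r3:9,r4:Mul2
  c10: -  regs: r0:Add2,r1:Add1,r2:Mul1,r3:9,r4:Mul2
  c11: -  regs: r0:Add2,r1:Add1,r2:Mul1,r3:9,r4:Mul2
  c12: CDB Mul2=729  regs: r0:Add2,r1:Add1,r2:Mul1,r3:9,r4:729
  c13: -  regs: r0:Add2,r1:Add1,r2:Mul1,r3:9,r4:729
  c14: -  regs: r0:Add2,r1:Add1,r2:Mul1,r3:9,r4:729

STATUS = TAG Add2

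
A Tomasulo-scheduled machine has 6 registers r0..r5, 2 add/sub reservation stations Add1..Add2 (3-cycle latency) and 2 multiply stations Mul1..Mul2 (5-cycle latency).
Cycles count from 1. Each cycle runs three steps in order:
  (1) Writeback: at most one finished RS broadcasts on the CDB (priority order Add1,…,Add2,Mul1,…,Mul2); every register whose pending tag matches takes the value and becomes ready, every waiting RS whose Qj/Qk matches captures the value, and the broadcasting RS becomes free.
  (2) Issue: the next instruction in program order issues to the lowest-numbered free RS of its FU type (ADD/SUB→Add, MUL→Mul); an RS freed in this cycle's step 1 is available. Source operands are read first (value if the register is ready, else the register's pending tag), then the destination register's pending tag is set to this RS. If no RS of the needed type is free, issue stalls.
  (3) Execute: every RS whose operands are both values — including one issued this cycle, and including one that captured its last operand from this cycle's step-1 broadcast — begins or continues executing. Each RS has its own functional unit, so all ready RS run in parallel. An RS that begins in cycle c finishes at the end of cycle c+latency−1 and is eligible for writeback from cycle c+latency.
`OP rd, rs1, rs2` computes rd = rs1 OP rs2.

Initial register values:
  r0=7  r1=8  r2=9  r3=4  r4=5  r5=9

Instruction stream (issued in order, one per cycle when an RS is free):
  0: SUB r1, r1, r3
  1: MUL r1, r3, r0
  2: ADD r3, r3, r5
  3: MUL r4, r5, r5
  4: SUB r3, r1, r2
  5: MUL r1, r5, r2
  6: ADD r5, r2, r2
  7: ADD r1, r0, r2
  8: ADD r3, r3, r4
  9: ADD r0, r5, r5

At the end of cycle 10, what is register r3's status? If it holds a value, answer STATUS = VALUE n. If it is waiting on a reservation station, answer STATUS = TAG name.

cycle 1: issue SUB r1<-Add1 // r0:7,r1:Add1,r2:9,r3:4,r4:5,r5:9
cycle 2: issue MUL r1<-Mul1 // r0:7,r1:Mul1,r2:9,r3:4,r4:5,r5:9
cycle 3: issue ADD r3<-Add2 // r0:7,r1:Mul1,r2:9,r3:Add2,r4:5,r5:9
cycle 4: CDB Add1=4; issue MUL r4<-Mul2 // r0:7,r1:Mul1,r2:9,r3:Add2,r4:Mul2,r5:9
cycle 5: issue SUB r3<-Add1 // r0:7,r1:Mul1,r2:9,r3:Add1,r4:Mul2,r5:9
cycle 6: CDB Add2=13; stall // r0:7,r1:Mul1,r2:9,r3:Add1,r4:Mul2,r5:9
cycle 7: CDB Mul1=28; issue MUL r1<-Mul1 // r0:7,r1:Mul1,r2:9,r3:Add1,r4:Mul2,r5:9
cycle 8: issue ADD r5<-Add2 // r0:7,r1:Mul1,r2:9,r3:Add1,r4:Mul2,r5:Add2
cycle 9: CDB Mul2=81; stall // r0:7,r1:Mul1,r2:9,r3:Add1,r4:81,r5:Add2
cycle 10: CDB Add1=19; issue ADD r1<-Add1 // r0:7,r1:Add1,r2:9,r3:19,r4:81,r5:Add2

STATUS = VALUE 19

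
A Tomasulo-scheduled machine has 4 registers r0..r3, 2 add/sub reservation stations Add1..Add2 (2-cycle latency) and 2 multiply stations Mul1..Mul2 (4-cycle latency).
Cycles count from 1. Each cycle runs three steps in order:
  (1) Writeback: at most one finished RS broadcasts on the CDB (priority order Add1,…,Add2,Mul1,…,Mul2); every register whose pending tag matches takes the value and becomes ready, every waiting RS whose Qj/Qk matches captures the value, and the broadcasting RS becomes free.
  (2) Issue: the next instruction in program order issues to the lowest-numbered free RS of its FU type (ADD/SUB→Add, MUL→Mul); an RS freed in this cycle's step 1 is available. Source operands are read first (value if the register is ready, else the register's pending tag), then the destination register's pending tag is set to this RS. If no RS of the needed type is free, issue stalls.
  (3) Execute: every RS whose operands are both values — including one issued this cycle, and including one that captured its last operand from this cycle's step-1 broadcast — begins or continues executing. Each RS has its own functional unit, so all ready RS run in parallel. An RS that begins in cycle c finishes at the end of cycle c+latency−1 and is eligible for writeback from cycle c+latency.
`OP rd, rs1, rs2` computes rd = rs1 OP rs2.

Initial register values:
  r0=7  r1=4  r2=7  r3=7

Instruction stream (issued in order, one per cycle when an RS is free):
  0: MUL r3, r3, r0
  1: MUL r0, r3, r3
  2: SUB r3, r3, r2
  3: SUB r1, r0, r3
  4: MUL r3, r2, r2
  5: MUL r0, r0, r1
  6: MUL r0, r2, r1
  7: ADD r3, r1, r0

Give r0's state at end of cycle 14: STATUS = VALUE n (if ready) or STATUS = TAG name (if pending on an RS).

cycle 1: issue MUL r3<-Mul1 // r0:7,r1:4,r2:7,r3:Mul1
cycle 2: issue MUL r0<-Mul2 // r0:Mul2,r1:4,r2:7,r3:Mul1
cycle 3: issue SUB r3<-Add1 // r0:Mul2,r1:4,r2:7,r3:Add1
cycle 4: issue SUB r1<-Add2 // r0:Mul2,r1:Add2,r2:7,r3:Add1
cycle 5: CDB Mul1=49; issue MUL r3<-Mul1 // r0:Mul2,r1:Add2,r2:7,r3:Mul1
cycle 6: stall // r0:Mul2,r1:Add2,r2:7,r3:Mul1
cycle 7: CDB Add1=42; stall // r0:Mul2,r1:Add2,r2:7,r3:Mul1
cycle 8: stall // r0:Mul2,r1:Add2,r2:7,r3:Mul1
cycle 9: CDB Mul1=49; issue MUL r0<-Mul1 // r0:Mul1,r1:Add2,r2:7,r3:49
cycle 10: CDB Mul2=2401; issue MUL r0<-Mul2 // r0:Mul2,r1:Add2,r2:7,r3:49
cycle 11: issue ADD r3<-Add1 // r0:Mul2,r1:Add2,r2:7,r3:Add1
cycle 12: CDB Add2=2359 // r0:Mul2,r1:2359,r2:7,r3:Add1
cycle 13: - // r0:Mul2,r1:2359,r2:7,r3:Add1
cycle 14: - // r0:Mul2,r1:2359,r2:7,r3:Add1

STATUS = TAG Mul2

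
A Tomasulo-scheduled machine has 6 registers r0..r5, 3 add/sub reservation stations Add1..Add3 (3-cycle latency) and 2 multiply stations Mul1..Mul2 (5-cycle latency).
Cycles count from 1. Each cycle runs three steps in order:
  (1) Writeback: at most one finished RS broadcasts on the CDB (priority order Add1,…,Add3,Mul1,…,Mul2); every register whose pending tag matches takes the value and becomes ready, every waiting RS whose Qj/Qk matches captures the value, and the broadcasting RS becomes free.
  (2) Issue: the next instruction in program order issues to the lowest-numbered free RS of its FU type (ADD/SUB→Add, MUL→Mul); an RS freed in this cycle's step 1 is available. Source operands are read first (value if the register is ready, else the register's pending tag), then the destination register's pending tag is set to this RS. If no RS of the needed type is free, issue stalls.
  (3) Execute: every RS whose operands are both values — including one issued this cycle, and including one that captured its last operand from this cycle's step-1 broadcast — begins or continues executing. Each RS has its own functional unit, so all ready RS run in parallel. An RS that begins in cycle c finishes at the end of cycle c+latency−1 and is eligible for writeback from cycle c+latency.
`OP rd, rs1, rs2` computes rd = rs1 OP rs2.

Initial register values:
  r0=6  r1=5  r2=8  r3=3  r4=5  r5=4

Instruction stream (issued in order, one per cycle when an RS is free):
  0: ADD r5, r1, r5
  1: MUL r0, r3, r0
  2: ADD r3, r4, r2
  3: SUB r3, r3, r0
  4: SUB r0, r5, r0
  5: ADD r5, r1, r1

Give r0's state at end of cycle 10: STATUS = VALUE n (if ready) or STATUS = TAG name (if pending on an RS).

STATUS = TAG Add3

  c1: issue ADD r5<-Add1  regs: r0:6,r1:5,r2:8,r3:3,r4:5,r5:Add1
  c2: issue MUL r0<-Mul1  regs: r0:Mul1,r1:5,r2:8,r3:3,r4:5,r5:Add1
  c3: issue ADD r3<-Add2  regs: r0:Mul1,r1:5,r2:8,r3:Add2,r4:5,r5:Add1
  c4: CDB Add1=9; issue SUB r3<-Add1  regs: r0:Mul1,r1:5,r2:8,r3:Add1,r4:5,r5:9
  c5: issue SUB r0<-Add3  regs: r0:Add3,r1:5,r2:8,r3:Add1,r4:5,r5:9
  c6: CDB Add2=13; issue ADD r5<-Add2  regs: r0:Add3,r1:5,r2:8,r3:Add1,r4:5,r5:Add2
  c7: CDB Mul1=18  regs: r0:Add3,r1:5,r2:8,r3:Add1,r4:5,r5:Add2
  c8: -  regs: r0:Add3,r1:5,r2:8,r3:Add1,r4:5,r5:Add2
  c9: CDB Add2=10  regs: r0:Add3,r1:5,r2:8,r3:Add1,r4:5,r5:10
  c10: CDB Add1=-5  regs: r0:Add3,r1:5,r2:8,r3:-5,r4:5,r5:10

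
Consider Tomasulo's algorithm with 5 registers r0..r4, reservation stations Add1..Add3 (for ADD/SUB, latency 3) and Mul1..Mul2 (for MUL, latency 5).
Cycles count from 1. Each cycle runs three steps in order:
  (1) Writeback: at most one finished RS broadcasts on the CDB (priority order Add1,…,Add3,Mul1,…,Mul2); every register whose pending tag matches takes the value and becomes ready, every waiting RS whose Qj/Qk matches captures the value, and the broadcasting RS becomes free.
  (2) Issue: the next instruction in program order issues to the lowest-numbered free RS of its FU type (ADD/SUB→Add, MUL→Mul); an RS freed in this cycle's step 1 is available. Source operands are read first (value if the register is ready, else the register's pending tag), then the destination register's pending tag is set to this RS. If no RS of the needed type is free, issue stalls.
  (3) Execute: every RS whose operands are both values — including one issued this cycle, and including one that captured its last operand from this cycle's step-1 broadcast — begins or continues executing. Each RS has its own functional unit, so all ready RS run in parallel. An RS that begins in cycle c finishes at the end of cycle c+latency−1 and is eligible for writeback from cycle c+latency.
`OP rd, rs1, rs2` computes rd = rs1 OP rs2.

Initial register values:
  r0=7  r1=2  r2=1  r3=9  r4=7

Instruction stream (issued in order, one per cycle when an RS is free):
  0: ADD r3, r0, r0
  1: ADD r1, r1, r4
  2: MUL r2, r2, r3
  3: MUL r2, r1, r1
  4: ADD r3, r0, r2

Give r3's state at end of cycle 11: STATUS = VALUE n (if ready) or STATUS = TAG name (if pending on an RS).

c1: issue ADD r3<-Add1 | r0:7,r1:2,r2:1,r3:Add1,r4:7
c2: issue ADD r1<-Add2 | r0:7,r1:Add2,r2:1,r3:Add1,r4:7
c3: issue MUL r2<-Mul1 | r0:7,r1:Add2,r2:Mul1,r3:Add1,r4:7
c4: CDB Add1=14; issue MUL r2<-Mul2 | r0:7,r1:Add2,r2:Mul2,r3:14,r4:7
c5: CDB Add2=9; issue ADD r3<-Add1 | r0:7,r1:9,r2:Mul2,r3:Add1,r4:7
c6: - | r0:7,r1:9,r2:Mul2,r3:Add1,r4:7
c7: - | r0:7,r1:9,r2:Mul2,r3:Add1,r4:7
c8: - | r0:7,r1:9,r2:Mul2,r3:Add1,r4:7
c9: CDB Mul1=14 | r0:7,r1:9,r2:Mul2,r3:Add1,r4:7
c10: CDB Mul2=81 | r0:7,r1:9,r2:81,r3:Add1,r4:7
c11: - | r0:7,r1:9,r2:81,r3:Add1,r4:7

STATUS = TAG Add1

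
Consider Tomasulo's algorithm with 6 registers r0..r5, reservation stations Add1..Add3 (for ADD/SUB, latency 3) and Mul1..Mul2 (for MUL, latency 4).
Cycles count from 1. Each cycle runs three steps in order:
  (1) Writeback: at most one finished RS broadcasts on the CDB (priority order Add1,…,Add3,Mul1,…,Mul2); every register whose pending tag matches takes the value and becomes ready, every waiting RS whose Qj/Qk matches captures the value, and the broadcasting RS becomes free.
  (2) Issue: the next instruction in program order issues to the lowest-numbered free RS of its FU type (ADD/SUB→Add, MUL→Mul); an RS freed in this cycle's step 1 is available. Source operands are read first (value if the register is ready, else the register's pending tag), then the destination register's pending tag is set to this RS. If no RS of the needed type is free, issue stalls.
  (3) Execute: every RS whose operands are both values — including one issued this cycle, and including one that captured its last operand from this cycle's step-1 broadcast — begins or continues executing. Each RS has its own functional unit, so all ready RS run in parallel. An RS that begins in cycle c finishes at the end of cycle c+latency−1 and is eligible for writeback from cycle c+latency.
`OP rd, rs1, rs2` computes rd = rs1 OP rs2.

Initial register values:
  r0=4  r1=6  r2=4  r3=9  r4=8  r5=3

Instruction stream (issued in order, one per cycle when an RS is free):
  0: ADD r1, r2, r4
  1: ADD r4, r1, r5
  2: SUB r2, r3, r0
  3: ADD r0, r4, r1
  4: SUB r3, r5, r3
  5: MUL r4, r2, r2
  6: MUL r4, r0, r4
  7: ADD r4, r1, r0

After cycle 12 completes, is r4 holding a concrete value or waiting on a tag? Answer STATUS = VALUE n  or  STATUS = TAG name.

STATUS = TAG Add2

c1: issue ADD r1<-Add1 | r0:4,r1:Add1,r2:4,r3:9,r4:8,r5:3
c2: issue ADD r4<-Add2 | r0:4,r1:Add1,r2:4,r3:9,r4:Add2,r5:3
c3: issue SUB r2<-Add3 | r0:4,r1:Add1,r2:Add3,r3:9,r4:Add2,r5:3
c4: CDB Add1=12; issue ADD r0<-Add1 | r0:Add1,r1:12,r2:Add3,r3:9,r4:Add2,r5:3
c5: stall | r0:Add1,r1:12,r2:Add3,r3:9,r4:Add2,r5:3
c6: CDB Add3=5; issue SUB r3<-Add3 | r0:Add1,r1:12,r2:5,r3:Add3,r4:Add2,r5:3
c7: CDB Add2=15; issue MUL r4<-Mul1 | r0:Add1,r1:12,r2:5,r3:Add3,r4:Mul1,r5:3
c8: issue MUL r4<-Mul2 | r0:Add1,r1:12,r2:5,r3:Add3,r4:Mul2,r5:3
c9: CDB Add3=-6; issue ADD r4<-Add2 | r0:Add1,r1:12,r2:5,r3:-6,r4:Add2,r5:3
c10: CDB Add1=27 | r0:27,r1:12,r2:5,r3:-6,r4:Add2,r5:3
c11: CDB Mul1=25 | r0:27,r1:12,r2:5,r3:-6,r4:Add2,r5:3
c12: - | r0:27,r1:12,r2:5,r3:-6,r4:Add2,r5:3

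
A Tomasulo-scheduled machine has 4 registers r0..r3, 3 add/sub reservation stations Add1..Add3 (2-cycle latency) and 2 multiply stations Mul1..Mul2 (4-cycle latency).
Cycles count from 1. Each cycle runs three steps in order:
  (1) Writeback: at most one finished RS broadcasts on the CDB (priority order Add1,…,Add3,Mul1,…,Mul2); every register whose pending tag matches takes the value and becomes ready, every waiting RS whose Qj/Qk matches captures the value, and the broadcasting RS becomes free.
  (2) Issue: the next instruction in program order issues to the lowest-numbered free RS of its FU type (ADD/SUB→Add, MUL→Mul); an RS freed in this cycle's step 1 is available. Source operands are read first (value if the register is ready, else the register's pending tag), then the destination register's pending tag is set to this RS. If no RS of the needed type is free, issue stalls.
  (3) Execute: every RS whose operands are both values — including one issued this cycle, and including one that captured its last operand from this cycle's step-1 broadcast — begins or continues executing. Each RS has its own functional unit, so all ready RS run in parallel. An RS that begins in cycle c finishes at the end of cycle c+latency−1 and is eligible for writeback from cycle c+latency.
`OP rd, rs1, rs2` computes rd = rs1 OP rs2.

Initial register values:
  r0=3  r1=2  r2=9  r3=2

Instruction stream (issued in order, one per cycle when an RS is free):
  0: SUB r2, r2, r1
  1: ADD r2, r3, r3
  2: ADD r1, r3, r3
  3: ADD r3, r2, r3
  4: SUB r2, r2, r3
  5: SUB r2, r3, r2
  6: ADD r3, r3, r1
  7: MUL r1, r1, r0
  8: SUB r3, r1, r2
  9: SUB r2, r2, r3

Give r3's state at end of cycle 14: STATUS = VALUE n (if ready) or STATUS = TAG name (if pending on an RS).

STATUS = VALUE 4

cycle 1: issue SUB r2<-Add1 // r0:3,r1:2,r2:Add1,r3:2
cycle 2: issue ADD r2<-Add2 // r0:3,r1:2,r2:Add2,r3:2
cycle 3: CDB Add1=7; issue ADD r1<-Add1 // r0:3,r1:Add1,r2:Add2,r3:2
cycle 4: CDB Add2=4; issue ADD r3<-Add2 // r0:3,r1:Add1,r2:4,r3:Add2
cycle 5: CDB Add1=4; issue SUB r2<-Add1 // r0:3,r1:4,r2:Add1,r3:Add2
cycle 6: CDB Add2=6; issue SUB r2<-Add2 // r0:3,r1:4,r2:Add2,r3:6
cycle 7: issue ADD r3<-Add3 // r0:3,r1:4,r2:Add2,r3:Add3
cycle 8: CDB Add1=-2; issue MUL r1<-Mul1 // r0:3,r1:Mul1,r2:Add2,r3:Add3
cycle 9: CDB Add3=10; issue SUB r3<-Add1 // r0:3,r1:Mul1,r2:Add2,r3:Add1
cycle 10: CDB Add2=8; issue SUB r2<-Add2 // r0:3,r1:Mul1,r2:Add2,r3:Add1
cycle 11: - // r0:3,r1:Mul1,r2:Add2,r3:Add1
cycle 12: CDB Mul1=12 // r0:3,r1:12,r2:Add2,r3:Add1
cycle 13: - // r0:3,r1:12,r2:Add2,r3:Add1
cycle 14: CDB Add1=4 // r0:3,r1:12,r2:Add2,r3:4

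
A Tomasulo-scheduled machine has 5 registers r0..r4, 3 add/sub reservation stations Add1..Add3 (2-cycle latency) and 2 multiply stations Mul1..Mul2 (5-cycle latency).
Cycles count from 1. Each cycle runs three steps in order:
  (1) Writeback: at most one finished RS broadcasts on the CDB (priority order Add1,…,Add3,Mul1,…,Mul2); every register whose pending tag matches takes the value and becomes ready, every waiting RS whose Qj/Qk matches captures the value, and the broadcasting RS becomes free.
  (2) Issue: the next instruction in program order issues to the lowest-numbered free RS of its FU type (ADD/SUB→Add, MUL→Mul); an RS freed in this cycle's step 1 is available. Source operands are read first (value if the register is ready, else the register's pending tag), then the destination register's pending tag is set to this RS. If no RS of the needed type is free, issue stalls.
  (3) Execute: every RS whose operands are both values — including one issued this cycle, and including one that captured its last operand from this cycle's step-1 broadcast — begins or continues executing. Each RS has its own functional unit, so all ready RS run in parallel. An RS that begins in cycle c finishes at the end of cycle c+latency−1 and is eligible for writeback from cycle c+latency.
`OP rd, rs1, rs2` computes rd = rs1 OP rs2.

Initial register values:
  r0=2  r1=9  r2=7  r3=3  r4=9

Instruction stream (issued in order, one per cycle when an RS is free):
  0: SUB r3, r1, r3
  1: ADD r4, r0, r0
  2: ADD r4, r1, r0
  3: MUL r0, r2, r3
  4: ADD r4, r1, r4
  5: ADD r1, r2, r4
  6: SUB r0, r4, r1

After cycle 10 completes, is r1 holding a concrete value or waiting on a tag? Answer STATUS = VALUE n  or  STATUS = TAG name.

STATUS = VALUE 27

c1: issue SUB r3<-Add1 | r0:2,r1:9,r2:7,r3:Add1,r4:9
c2: issue ADD r4<-Add2 | r0:2,r1:9,r2:7,r3:Add1,r4:Add2
c3: CDB Add1=6; issue ADD r4<-Add1 | r0:2,r1:9,r2:7,r3:6,r4:Add1
c4: CDB Add2=4; issue MUL r0<-Mul1 | r0:Mul1,r1:9,r2:7,r3:6,r4:Add1
c5: CDB Add1=11; issue ADD r4<-Add1 | r0:Mul1,r1:9,r2:7,r3:6,r4:Add1
c6: issue ADD r1<-Add2 | r0:Mul1,r1:Add2,r2:7,r3:6,r4:Add1
c7: CDB Add1=20; issue SUB r0<-Add1 | r0:Add1,r1:Add2,r2:7,r3:6,r4:20
c8: - | r0:Add1,r1:Add2,r2:7,r3:6,r4:20
c9: CDB Add2=27 | r0:Add1,r1:27,r2:7,r3:6,r4:20
c10: CDB Mul1=42 | r0:Add1,r1:27,r2:7,r3:6,r4:20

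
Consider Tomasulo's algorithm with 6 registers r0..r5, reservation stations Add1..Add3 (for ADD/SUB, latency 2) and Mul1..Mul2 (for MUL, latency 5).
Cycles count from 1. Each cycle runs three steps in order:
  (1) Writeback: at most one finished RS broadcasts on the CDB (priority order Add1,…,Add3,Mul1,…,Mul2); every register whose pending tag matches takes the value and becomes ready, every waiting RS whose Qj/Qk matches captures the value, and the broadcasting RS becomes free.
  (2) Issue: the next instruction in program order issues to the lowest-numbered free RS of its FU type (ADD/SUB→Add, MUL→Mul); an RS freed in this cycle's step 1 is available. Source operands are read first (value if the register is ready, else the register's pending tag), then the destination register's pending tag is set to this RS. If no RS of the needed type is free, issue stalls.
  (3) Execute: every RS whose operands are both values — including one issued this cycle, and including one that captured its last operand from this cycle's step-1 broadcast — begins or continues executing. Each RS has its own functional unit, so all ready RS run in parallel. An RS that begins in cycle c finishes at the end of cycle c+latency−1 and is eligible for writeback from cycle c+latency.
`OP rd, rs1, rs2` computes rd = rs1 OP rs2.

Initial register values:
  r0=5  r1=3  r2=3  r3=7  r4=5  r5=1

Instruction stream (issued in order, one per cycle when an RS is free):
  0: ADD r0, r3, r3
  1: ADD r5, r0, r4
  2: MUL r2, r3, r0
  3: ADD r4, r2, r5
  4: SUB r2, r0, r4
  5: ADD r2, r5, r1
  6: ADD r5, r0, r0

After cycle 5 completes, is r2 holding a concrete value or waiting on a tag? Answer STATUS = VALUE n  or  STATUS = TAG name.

STATUS = TAG Add2

cycle 1: issue ADD r0<-Add1 // r0:Add1,r1:3,r2:3,r3:7,r4:5,r5:1
cycle 2: issue ADD r5<-Add2 // r0:Add1,r1:3,r2:3,r3:7,r4:5,r5:Add2
cycle 3: CDB Add1=14; issue MUL r2<-Mul1 // r0:14,r1:3,r2:Mul1,r3:7,r4:5,r5:Add2
cycle 4: issue ADD r4<-Add1 // r0:14,r1:3,r2:Mul1,r3:7,r4:Add1,r5:Add2
cycle 5: CDB Add2=19; issue SUB r2<-Add2 // r0:14,r1:3,r2:Add2,r3:7,r4:Add1,r5:19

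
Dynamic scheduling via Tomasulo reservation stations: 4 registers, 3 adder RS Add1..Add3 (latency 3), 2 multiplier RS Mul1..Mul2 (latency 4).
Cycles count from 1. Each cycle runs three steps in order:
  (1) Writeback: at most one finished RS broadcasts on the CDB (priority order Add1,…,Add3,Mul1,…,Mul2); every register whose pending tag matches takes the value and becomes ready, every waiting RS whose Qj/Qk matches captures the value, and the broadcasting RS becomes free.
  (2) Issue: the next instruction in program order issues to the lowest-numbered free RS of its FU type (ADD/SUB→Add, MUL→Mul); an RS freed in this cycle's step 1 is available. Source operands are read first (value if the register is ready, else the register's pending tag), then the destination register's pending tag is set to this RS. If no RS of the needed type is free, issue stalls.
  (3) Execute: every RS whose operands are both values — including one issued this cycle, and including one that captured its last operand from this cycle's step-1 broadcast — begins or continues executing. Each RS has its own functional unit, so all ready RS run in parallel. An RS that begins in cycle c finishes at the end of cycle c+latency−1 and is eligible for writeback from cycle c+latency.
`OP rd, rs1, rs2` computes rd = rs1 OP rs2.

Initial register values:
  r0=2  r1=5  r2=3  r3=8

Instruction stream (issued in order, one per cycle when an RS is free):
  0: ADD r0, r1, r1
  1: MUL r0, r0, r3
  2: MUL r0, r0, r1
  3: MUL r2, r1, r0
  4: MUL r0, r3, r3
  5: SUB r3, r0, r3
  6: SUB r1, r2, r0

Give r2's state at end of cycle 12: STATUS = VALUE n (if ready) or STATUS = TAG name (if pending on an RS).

c1: issue ADD r0<-Add1 | r0:Add1,r1:5,r2:3,r3:8
c2: issue MUL r0<-Mul1 | r0:Mul1,r1:5,r2:3,r3:8
c3: issue MUL r0<-Mul2 | r0:Mul2,r1:5,r2:3,r3:8
c4: CDB Add1=10; stall | r0:Mul2,r1:5,r2:3,r3:8
c5: stall | r0:Mul2,r1:5,r2:3,r3:8
c6: stall | r0:Mul2,r1:5,r2:3,r3:8
c7: stall | r0:Mul2,r1:5,r2:3,r3:8
c8: CDB Mul1=80; issue MUL r2<-Mul1 | r0:Mul2,r1:5,r2:Mul1,r3:8
c9: stall | r0:Mul2,r1:5,r2:Mul1,r3:8
c10: stall | r0:Mul2,r1:5,r2:Mul1,r3:8
c11: stall | r0:Mul2,r1:5,r2:Mul1,r3:8
c12: CDB Mul2=400; issue MUL r0<-Mul2 | r0:Mul2,r1:5,r2:Mul1,r3:8

STATUS = TAG Mul1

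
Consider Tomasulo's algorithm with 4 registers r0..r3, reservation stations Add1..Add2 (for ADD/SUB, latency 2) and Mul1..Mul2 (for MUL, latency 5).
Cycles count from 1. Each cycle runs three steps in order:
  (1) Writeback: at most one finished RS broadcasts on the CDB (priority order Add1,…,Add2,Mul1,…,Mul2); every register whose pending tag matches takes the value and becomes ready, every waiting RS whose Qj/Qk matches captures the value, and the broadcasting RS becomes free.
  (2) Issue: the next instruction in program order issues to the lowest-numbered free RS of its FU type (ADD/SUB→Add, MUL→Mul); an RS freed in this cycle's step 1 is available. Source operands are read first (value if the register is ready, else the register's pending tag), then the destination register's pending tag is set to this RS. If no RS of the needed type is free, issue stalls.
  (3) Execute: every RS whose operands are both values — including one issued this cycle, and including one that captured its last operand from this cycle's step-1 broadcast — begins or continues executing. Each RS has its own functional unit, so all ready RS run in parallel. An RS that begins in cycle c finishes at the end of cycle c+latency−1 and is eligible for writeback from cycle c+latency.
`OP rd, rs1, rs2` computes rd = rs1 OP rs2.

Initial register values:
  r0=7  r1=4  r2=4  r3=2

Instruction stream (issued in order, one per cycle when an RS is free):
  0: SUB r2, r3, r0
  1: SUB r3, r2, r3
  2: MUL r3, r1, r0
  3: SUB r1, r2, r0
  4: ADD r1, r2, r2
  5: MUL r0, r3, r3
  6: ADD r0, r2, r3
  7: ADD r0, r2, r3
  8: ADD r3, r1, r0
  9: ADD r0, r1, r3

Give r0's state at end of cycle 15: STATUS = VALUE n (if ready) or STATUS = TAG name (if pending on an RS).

STATUS = VALUE 3

  c1: issue SUB r2<-Add1  regs: r0:7,r1:4,r2:Add1,r3:2
  c2: issue SUB r3<-Add2  regs: r0:7,r1:4,r2:Add1,r3:Add2
  c3: CDB Add1=-5; issue MUL r3<-Mul1  regs: r0:7,r1:4,r2:-5,r3:Mul1
  c4: issue SUB r1<-Add1  regs: r0:7,r1:Add1,r2:-5,r3:Mul1
  c5: CDB Add2=-7; issue ADD r1<-Add2  regs: r0:7,r1:Add2,r2:-5,r3:Mul1
  c6: CDB Add1=-12; issue MUL r0<-Mul2  regs: r0:Mul2,r1:Add2,r2:-5,r3:Mul1
  c7: CDB Add2=-10; issue ADD r0<-Add1  regs: r0:Add1,r1:-10,r2:-5,r3:Mul1
  c8: CDB Mul1=28; issue ADD r0<-Add2  regs: r0:Add2,r1:-10,r2:-5,r3:28
  c9: stall  regs: r0:Add2,r1:-10,r2:-5,r3:28
  c10: CDB Add1=23; issue ADD r3<-Add1  regs: r0:Add2,r1:-10,r2:-5,r3:Add1
  c11: CDB Add2=23; issue ADD r0<-Add2  regs: r0:Add2,r1:-10,r2:-5,r3:Add1
  c12: -  regs: r0:Add2,r1:-10,r2:-5,r3:Add1
  c13: CDB Add1=13  regs: r0:Add2,r1:-10,r2:-5,r3:13
  c14: CDB Mul2=784  regs: r0:Add2,r1:-10,r2:-5,r3:13
  c15: CDB Add2=3  regs: r0:3,r1:-10,r2:-5,r3:13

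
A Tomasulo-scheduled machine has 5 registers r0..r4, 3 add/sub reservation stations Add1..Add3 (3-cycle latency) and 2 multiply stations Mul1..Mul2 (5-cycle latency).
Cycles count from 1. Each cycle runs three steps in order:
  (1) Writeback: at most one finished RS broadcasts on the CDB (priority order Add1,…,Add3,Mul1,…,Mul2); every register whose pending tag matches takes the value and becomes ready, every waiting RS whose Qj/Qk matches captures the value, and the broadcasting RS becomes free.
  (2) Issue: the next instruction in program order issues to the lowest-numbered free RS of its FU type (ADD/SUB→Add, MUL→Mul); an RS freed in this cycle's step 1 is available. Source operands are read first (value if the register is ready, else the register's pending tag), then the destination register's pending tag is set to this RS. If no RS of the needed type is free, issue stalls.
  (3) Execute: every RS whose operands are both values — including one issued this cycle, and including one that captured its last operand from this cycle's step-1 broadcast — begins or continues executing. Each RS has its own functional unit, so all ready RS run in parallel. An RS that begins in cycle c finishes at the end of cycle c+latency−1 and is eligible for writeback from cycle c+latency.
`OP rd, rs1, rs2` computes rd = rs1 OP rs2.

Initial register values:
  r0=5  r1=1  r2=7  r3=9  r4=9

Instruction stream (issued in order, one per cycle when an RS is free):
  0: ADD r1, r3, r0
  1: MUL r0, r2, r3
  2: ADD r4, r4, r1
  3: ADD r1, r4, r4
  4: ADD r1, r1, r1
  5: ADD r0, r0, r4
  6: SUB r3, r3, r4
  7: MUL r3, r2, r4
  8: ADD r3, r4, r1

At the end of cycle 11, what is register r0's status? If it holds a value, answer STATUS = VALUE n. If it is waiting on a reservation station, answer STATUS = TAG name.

cycle 1: issue ADD r1<-Add1 // r0:5,r1:Add1,r2:7,r3:9,r4:9
cycle 2: issue MUL r0<-Mul1 // r0:Mul1,r1:Add1,r2:7,r3:9,r4:9
cycle 3: issue ADD r4<-Add2 // r0:Mul1,r1:Add1,r2:7,r3:9,r4:Add2
cycle 4: CDB Add1=14; issue ADD r1<-Add1 // r0:Mul1,r1:Add1,r2:7,r3:9,r4:Add2
cycle 5: issue ADD r1<-Add3 // r0:Mul1,r1:Add3,r2:7,r3:9,r4:Add2
cycle 6: stall // r0:Mul1,r1:Add3,r2:7,r3:9,r4:Add2
cycle 7: CDB Add2=23; issue ADD r0<-Add2 // r0:Add2,r1:Add3,r2:7,r3:9,r4:23
cycle 8: CDB Mul1=63; stall // r0:Add2,r1:Add3,r2:7,r3:9,r4:23
cycle 9: stall // r0:Add2,r1:Add3,r2:7,r3:9,r4:23
cycle 10: CDB Add1=46; issue SUB r3<-Add1 // r0:Add2,r1:Add3,r2:7,r3:Add1,r4:23
cycle 11: CDB Add2=86; issue MUL r3<-Mul1 // r0:86,r1:Add3,r2:7,r3:Mul1,r4:23

STATUS = VALUE 86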